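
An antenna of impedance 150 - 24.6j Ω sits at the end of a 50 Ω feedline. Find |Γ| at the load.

|Γ| ≈ 0.511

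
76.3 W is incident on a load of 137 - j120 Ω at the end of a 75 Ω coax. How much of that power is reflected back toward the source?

|Γ| = |(62 − j120)/(212 − j120)| = 0.554
|Γ|² = 0.307
P_refl = |Γ|²·P_inc = 23.5 W, P_del = (1 − |Γ|²)·P_inc = 52.8 W

P_reflected ≈ 23.5 W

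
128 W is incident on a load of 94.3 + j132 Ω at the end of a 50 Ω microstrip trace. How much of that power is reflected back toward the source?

|Γ| = |(44.3 + j132)/(144.3 + j132)| = 0.712
|Γ|² = 0.507
P_refl = |Γ|²·P_inc = 64.9 W, P_del = (1 − |Γ|²)·P_inc = 63.1 W

P_reflected ≈ 64.9 W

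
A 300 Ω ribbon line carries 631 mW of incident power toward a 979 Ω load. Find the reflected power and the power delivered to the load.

Γ = (979 − 300)/(979 + 300) = 0.531
|Γ|² = 0.282
P_refl = |Γ|²·P_inc = 178 mW, P_del = (1 − |Γ|²)·P_inc = 453 mW

P_reflected ≈ 178 mW; P_delivered ≈ 453 mW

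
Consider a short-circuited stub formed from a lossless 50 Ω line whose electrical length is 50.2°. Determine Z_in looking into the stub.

tan(βl) = 1.2
For a short-circuited stub, Z_in = jZ_0·tan(βl)

Z_in ≈ +j60 Ω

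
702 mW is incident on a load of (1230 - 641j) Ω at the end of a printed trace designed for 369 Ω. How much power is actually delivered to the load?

|Γ| = |(861 − j641)/(1599 − j641)| = 0.623
|Γ|² = 0.388
P_refl = |Γ|²·P_inc = 273 mW, P_del = (1 − |Γ|²)·P_inc = 429 mW

P_delivered ≈ 429 mW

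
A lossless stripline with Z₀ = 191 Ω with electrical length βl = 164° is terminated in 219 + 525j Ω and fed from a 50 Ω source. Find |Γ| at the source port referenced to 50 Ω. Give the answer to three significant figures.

tan(βl) = -0.287
Z_in = Z_0·(Z_L + jZ_0·tanβl)/(Z_0 + jZ_L·tanβl) = 71.7 + j276 Ω
Γ_s = (Z_in − Z_s)/(Z_in + Z_s) = (21.7 + j276)/(122 + j276), |Γ_s| = 0.918

|Γ| ≈ 0.918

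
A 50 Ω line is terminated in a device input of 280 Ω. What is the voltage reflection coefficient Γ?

Γ = 0.697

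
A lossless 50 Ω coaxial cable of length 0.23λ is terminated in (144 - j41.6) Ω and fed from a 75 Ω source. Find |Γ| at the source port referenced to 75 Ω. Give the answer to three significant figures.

|Γ| ≈ 0.651

βl = 2π × 0.23 = 82.8°
tan(βl) = 7.92
Z_in = Z_0·(Z_L + jZ_0·tanβl)/(Z_0 + jZ_L·tanβl) = 15.9 − j1.03 Ω
Γ_s = (Z_in − Z_s)/(Z_in + Z_s) = (-59.1 − j1.03)/(90.9 − j1.03), |Γ_s| = 0.651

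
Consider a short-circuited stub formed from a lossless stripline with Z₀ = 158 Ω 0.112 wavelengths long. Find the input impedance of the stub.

Z_in ≈ +j134 Ω

βl = 2π × 0.112 = 40.3°
tan(βl) = 0.849
For a short-circuited stub, Z_in = jZ_0·tan(βl)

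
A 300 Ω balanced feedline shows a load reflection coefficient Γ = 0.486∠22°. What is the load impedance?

Z_L ≈ 684 + j326 Ω

Z_L = Z_0·(1 + Γ)/(1 − Γ) = 300·(1.45 + j0.182)/(0.549 − j0.182)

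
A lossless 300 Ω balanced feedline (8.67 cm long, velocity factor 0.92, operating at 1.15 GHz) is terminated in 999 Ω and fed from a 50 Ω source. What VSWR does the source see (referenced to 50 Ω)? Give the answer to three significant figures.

VSWR ≈ 9.57

λ = v/f = 0.92·c / 1.15 GHz = 0.24 m
βl = 2π·l/λ = 2π × 0.361 = 130°
tan(βl) = -1.19
Z_in = Z_0·(Z_L + jZ_0·tanβl)/(Z_0 + jZ_L·tanβl) = 145 + j216 Ω
Γ_s = (Z_in − Z_s)/(Z_in + Z_s) = (94.5 + j216)/(195 + j216), |Γ_s| = 0.811
VSWR = (1 + |Γ_s|)/(1 − |Γ_s|)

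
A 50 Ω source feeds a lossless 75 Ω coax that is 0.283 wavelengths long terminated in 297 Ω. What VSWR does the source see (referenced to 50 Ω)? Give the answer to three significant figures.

VSWR ≈ 2.79

βl = 2π × 0.283 = 102°
tan(βl) = -4.75
Z_in = Z_0·(Z_L + jZ_0·tanβl)/(Z_0 + jZ_L·tanβl) = 19.7 + j14.7 Ω
Γ_s = (Z_in − Z_s)/(Z_in + Z_s) = (-30.3 + j14.7)/(69.7 + j14.7), |Γ_s| = 0.473
VSWR = (1 + |Γ_s|)/(1 − |Γ_s|)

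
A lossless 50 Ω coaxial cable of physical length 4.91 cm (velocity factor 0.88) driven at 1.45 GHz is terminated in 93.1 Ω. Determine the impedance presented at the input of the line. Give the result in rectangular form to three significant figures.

λ = v/f = 0.88·c / 1.45 GHz = 0.182 m
βl = 2π·l/λ = 2π × 0.27 = 97.1°
tan(βl) = tan(97.1°) = -8.05
Z_in = Z_0·(Z_L + jZ_0·tanβl)/(Z_0 + jZ_L·tanβl)
     = 50·(93.1 − j402)/(50 − j749)

Z_in ≈ 27.1 + j4.4 Ω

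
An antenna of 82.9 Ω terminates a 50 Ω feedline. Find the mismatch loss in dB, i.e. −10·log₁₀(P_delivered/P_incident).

Γ = (82.9 − 50)/(82.9 + 50) = 0.248
|Γ|² = 0.0613, so P_del/P_inc = 1 − |Γ|² = 0.939
ML = −10·log₁₀(1 − |Γ|²)

mismatch loss ≈ 0.275 dB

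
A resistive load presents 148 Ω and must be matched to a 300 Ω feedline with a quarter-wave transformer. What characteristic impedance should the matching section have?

Z_qwt = √(Z_0·R_L) = √(300 × 148) = √44400

Z_qwt ≈ 211 Ω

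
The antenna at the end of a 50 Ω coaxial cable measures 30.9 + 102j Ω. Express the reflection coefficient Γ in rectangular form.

Γ = (Z_L − Z_0)/(Z_L + Z_0) = (-19.1 + j102)/(80.9 + j102)

Γ ≈ 0.523 + j0.602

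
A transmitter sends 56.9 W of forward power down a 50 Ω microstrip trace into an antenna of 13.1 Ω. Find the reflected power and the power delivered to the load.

P_reflected ≈ 19.5 W; P_delivered ≈ 37.4 W

Γ = (13.1 − 50)/(13.1 + 50) = -0.585
|Γ|² = 0.342
P_refl = |Γ|²·P_inc = 19.5 W, P_del = (1 − |Γ|²)·P_inc = 37.4 W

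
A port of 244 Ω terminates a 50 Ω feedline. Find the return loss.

RL ≈ 3.61 dB

Γ = (244 − 50)/(244 + 50) = 0.66
RL = −20·log₁₀|Γ| = −20·log₁₀(0.66)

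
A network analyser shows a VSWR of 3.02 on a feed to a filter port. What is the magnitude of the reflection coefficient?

|Γ| ≈ 0.502

|Γ| = (S − 1)/(S + 1) = (3.02 − 1)/(3.02 + 1) = 2.02/4.02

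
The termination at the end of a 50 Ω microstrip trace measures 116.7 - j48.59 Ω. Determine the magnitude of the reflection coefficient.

Γ = (Z_L − Z_0)/(Z_L + Z_0) = (66.7 − j48.59)/(166.7 − j48.59)
|Γ| = 82.5/174

|Γ| ≈ 0.475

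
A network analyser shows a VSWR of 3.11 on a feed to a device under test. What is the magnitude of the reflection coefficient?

|Γ| = (S − 1)/(S + 1) = (3.11 − 1)/(3.11 + 1) = 2.11/4.11

|Γ| ≈ 0.513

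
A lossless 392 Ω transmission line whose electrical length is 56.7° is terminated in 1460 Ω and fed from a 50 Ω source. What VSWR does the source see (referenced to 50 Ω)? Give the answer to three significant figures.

VSWR ≈ 10.5

tan(βl) = 1.52
Z_in = Z_0·(Z_L + jZ_0·tanβl)/(Z_0 + jZ_L·tanβl) = 146 − j232 Ω
Γ_s = (Z_in − Z_s)/(Z_in + Z_s) = (96.1 − j232)/(196 − j232), |Γ_s| = 0.826
VSWR = (1 + |Γ_s|)/(1 − |Γ_s|)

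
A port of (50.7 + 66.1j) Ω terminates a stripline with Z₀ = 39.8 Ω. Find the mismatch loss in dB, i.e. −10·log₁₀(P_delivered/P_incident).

Γ = (10.9 + j66.1)/(90.5 + j66.1), |Γ| = 0.598
|Γ|² = 0.357, so P_del/P_inc = 1 − |Γ|² = 0.643
ML = −10·log₁₀(1 − |Γ|²)

mismatch loss ≈ 1.92 dB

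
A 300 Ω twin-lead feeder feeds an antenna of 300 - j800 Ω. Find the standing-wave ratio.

Γ = (Z_L − Z_0)/(Z_L + Z_0) = (0 − j800)/(600 − j800)
|Γ| = 800/1000 = 0.8
VSWR = (1 + |Γ|)/(1 − |Γ|) = 1.8/0.2

VSWR ≈ 9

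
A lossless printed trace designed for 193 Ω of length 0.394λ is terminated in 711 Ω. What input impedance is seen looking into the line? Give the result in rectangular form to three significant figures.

Z_in ≈ 123 + j203 Ω

βl = 2π × 0.394 = 142°
tan(βl) = tan(142°) = -0.786
Z_in = Z_0·(Z_L + jZ_0·tanβl)/(Z_0 + jZ_L·tanβl)
     = 193·(711 − j152)/(193 − j559)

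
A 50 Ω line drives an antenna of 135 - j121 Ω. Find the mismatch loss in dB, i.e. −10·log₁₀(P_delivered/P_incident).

Γ = (85 − j121)/(185 − j121), |Γ| = 0.669
|Γ|² = 0.447, so P_del/P_inc = 1 − |Γ|² = 0.553
ML = −10·log₁₀(1 − |Γ|²)

mismatch loss ≈ 2.58 dB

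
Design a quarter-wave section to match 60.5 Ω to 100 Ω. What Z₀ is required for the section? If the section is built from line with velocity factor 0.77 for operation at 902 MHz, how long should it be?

Z_qwt = √(Z_0·R_L) = √(100 × 60.5) = √6050
λ = 0.77·c/f = 0.256 m, so l = λ/4 = 0.064 m

Z_qwt ≈ 77.8 Ω; length ≈ 6.4 cm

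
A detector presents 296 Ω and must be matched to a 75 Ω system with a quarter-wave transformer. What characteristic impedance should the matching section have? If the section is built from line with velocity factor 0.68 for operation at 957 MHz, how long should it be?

Z_qwt = √(Z_0·R_L) = √(75 × 296) = √22200
λ = 0.68·c/f = 0.213 m, so l = λ/4 = 0.0533 m

Z_qwt ≈ 149 Ω; length ≈ 5.33 cm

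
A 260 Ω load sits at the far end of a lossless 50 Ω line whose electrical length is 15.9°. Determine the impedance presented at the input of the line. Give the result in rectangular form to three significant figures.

Z_in ≈ 88 − j116 Ω

tan(βl) = tan(15.9°) = 0.285
Z_in = Z_0·(Z_L + jZ_0·tanβl)/(Z_0 + jZ_L·tanβl)
     = 50·(260 + j14.2)/(50 + j74.1)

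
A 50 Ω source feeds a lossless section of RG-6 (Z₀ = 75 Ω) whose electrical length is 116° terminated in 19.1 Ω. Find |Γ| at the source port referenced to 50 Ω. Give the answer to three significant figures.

tan(βl) = -2.05
Z_in = Z_0·(Z_L + jZ_0·tanβl)/(Z_0 + jZ_L·tanβl) = 78.1 − j113 Ω
Γ_s = (Z_in − Z_s)/(Z_in + Z_s) = (28.1 − j113)/(128 − j113), |Γ_s| = 0.682

|Γ| ≈ 0.682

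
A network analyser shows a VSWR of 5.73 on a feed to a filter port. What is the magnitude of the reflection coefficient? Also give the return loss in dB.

|Γ| ≈ 0.703; return loss ≈ 3.06 dB

|Γ| = (S − 1)/(S + 1) = (5.73 − 1)/(5.73 + 1) = 4.73/6.73
RL = −20·log₁₀|Γ| = −20·log₁₀(0.703)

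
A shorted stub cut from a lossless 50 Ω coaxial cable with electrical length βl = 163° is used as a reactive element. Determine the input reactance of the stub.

tan(βl) = -0.306
For a shorted stub, Z_in = jZ_0·tan(βl)

X_in ≈ -15.3 Ω (capacitive)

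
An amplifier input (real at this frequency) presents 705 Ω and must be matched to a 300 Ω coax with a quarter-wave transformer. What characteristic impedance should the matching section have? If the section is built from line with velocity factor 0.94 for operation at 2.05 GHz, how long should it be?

Z_qwt ≈ 460 Ω; length ≈ 3.44 cm

Z_qwt = √(Z_0·R_L) = √(300 × 705) = √211500
λ = 0.94·c/f = 0.138 m, so l = λ/4 = 0.0344 m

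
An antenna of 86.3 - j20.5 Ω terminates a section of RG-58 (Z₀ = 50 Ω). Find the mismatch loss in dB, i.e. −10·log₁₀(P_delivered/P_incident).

Γ = (36.3 − j20.5)/(136.3 − j20.5), |Γ| = 0.302
|Γ|² = 0.0915, so P_del/P_inc = 1 − |Γ|² = 0.909
ML = −10·log₁₀(1 − |Γ|²)

mismatch loss ≈ 0.417 dB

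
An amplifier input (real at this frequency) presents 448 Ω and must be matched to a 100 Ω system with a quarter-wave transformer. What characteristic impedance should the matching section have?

Z_qwt ≈ 212 Ω

Z_qwt = √(Z_0·R_L) = √(100 × 448) = √44800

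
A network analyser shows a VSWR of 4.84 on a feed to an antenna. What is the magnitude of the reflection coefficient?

|Γ| ≈ 0.658

|Γ| = (S − 1)/(S + 1) = (4.84 − 1)/(4.84 + 1) = 3.84/5.84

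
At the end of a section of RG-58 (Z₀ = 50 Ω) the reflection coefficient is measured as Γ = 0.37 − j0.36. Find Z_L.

Z_L ≈ 69.7 − j68.4 Ω

Z_L = Z_0·(1 + Γ)/(1 − Γ) = 50·(1.37 − j0.36)/(0.63 + j0.36)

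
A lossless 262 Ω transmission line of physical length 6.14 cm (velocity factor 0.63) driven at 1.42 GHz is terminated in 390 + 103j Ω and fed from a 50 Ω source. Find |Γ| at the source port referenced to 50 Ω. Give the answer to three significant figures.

λ = v/f = 0.63·c / 1.42 GHz = 0.133 m
βl = 2π·l/λ = 2π × 0.461 = 166°
tan(βl) = -0.248
Z_in = Z_0·(Z_L + jZ_0·tanβl)/(Z_0 + jZ_L·tanβl) = 309 + j139 Ω
Γ_s = (Z_in − Z_s)/(Z_in + Z_s) = (259 + j139)/(359 + j139), |Γ_s| = 0.763

|Γ| ≈ 0.763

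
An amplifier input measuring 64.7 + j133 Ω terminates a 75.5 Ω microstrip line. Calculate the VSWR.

VSWR ≈ 5.46

Γ = (Z_L − Z_0)/(Z_L + Z_0) = (-10.8 + j133)/(140.2 + j133)
|Γ| = 133/193 = 0.69
VSWR = (1 + |Γ|)/(1 − |Γ|) = 1.69/0.31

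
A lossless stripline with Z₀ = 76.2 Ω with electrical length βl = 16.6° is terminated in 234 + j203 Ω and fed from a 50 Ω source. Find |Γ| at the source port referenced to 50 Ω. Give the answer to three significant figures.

|Γ| ≈ 0.786

tan(βl) = 0.298
Z_in = Z_0·(Z_L + jZ_0·tanβl)/(Z_0 + jZ_L·tanβl) = 289 − j191 Ω
Γ_s = (Z_in − Z_s)/(Z_in + Z_s) = (239 − j191)/(339 − j191), |Γ_s| = 0.786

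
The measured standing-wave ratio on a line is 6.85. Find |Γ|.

|Γ| = (S − 1)/(S + 1) = (6.85 − 1)/(6.85 + 1) = 5.85/7.85

|Γ| ≈ 0.745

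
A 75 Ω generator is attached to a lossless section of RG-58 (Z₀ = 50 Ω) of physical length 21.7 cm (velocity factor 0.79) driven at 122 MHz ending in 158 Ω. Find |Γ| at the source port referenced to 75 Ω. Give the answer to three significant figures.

|Γ| ≈ 0.531

λ = v/f = 0.79·c / 122 MHz = 1.94 m
βl = 2π·l/λ = 2π × 0.112 = 40.2°
tan(βl) = 0.845
Z_in = Z_0·(Z_L + jZ_0·tanβl)/(Z_0 + jZ_L·tanβl) = 33.3 − j46.7 Ω
Γ_s = (Z_in − Z_s)/(Z_in + Z_s) = (-41.7 − j46.7)/(108 − j46.7), |Γ_s| = 0.531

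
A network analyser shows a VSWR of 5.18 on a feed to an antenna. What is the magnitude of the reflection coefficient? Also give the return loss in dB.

|Γ| ≈ 0.676; return loss ≈ 3.4 dB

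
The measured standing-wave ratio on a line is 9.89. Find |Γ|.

|Γ| = (S − 1)/(S + 1) = (9.89 − 1)/(9.89 + 1) = 8.89/10.9

|Γ| ≈ 0.816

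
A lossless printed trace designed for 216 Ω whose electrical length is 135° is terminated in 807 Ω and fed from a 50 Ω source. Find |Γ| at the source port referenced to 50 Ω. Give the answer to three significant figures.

|Γ| ≈ 0.8

tan(βl) = -1
Z_in = Z_0·(Z_L + jZ_0·tanβl)/(Z_0 + jZ_L·tanβl) = 108 + j187 Ω
Γ_s = (Z_in − Z_s)/(Z_in + Z_s) = (57.9 + j187)/(158 + j187), |Γ_s| = 0.8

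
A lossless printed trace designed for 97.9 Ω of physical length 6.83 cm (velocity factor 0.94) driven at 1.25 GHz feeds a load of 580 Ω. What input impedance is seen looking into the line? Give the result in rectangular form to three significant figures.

Z_in ≈ 18.4 + j32.6 Ω

λ = v/f = 0.94·c / 1.25 GHz = 0.226 m
βl = 2π·l/λ = 2π × 0.303 = 109°
tan(βl) = tan(109°) = -2.91
Z_in = Z_0·(Z_L + jZ_0·tanβl)/(Z_0 + jZ_L·tanβl)
     = 97.9·(580 − j284)/(97.9 − j1690)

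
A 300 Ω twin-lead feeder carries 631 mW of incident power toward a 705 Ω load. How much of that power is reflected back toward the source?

P_reflected ≈ 102 mW

Γ = (705 − 300)/(705 + 300) = 0.403
|Γ|² = 0.162
P_refl = |Γ|²·P_inc = 102 mW, P_del = (1 − |Γ|²)·P_inc = 529 mW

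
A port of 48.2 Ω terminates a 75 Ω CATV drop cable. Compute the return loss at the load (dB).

RL ≈ 13.2 dB

Γ = (48.2 − 75)/(48.2 + 75) = -0.218
RL = −20·log₁₀|Γ| = −20·log₁₀(0.218)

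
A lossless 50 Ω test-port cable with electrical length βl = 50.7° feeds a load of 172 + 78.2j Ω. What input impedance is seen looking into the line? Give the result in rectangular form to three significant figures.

tan(βl) = tan(50.7°) = 1.22
Z_in = Z_0·(Z_L + jZ_0·tanβl)/(Z_0 + jZ_L·tanβl)
     = 50·(172 + j139)/(-45.5 + j210)

Z_in ≈ 23.2 − j45.9 Ω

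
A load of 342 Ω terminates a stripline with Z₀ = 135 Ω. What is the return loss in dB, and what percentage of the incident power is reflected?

Γ = (342 − 135)/(342 + 135) = 0.434
RL = −20·log₁₀(0.434) = 7.25 dB
P_refl/P_inc = |Γ|² = 0.188

RL ≈ 7.25 dB; 18.8% of incident power reflected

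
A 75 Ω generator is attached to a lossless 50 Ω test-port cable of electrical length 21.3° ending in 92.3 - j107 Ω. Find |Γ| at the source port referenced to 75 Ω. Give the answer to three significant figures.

|Γ| ≈ 0.639

tan(βl) = 0.39
Z_in = Z_0·(Z_L + jZ_0·tanβl)/(Z_0 + jZ_L·tanβl) = 27.4 − j58.4 Ω
Γ_s = (Z_in − Z_s)/(Z_in + Z_s) = (-47.6 − j58.4)/(102 − j58.4), |Γ_s| = 0.639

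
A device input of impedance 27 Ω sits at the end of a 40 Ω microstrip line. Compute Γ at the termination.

Γ = (Z_L − Z_0)/(Z_L + Z_0) = (27 − 40)/(27 + 40) = -13/67

Γ = -0.194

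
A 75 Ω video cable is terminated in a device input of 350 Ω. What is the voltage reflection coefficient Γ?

Γ = (Z_L − Z_0)/(Z_L + Z_0) = (350 − 75)/(350 + 75) = 275/425

Γ = 0.647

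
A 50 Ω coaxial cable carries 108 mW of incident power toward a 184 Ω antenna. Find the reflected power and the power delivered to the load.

P_reflected ≈ 35.4 mW; P_delivered ≈ 72.6 mW

Γ = (184 − 50)/(184 + 50) = 0.573
|Γ|² = 0.328
P_refl = |Γ|²·P_inc = 35.4 mW, P_del = (1 − |Γ|²)·P_inc = 72.6 mW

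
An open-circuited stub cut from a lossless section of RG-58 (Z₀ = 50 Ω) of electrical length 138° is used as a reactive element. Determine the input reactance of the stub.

X_in ≈ 55.5 Ω (inductive)

tan(βl) = -0.9
For an open-circuited stub, Z_in = −jZ_0·cot(βl) = −jZ_0/tan(βl)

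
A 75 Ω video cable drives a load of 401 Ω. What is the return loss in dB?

RL ≈ 3.29 dB

Γ = (401 − 75)/(401 + 75) = 0.685
RL = −20·log₁₀|Γ| = −20·log₁₀(0.685)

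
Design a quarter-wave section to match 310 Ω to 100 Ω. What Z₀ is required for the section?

Z_qwt = √(Z_0·R_L) = √(100 × 310) = √31000

Z_qwt ≈ 176 Ω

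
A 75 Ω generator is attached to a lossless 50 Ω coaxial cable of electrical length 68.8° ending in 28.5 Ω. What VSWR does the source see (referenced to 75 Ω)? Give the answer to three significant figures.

tan(βl) = 2.58
Z_in = Z_0·(Z_L + jZ_0·tanβl)/(Z_0 + jZ_L·tanβl) = 69 + j27.5 Ω
Γ_s = (Z_in − Z_s)/(Z_in + Z_s) = (-6.02 + j27.5)/(144 + j27.5), |Γ_s| = 0.192
VSWR = (1 + |Γ_s|)/(1 − |Γ_s|)

VSWR ≈ 1.48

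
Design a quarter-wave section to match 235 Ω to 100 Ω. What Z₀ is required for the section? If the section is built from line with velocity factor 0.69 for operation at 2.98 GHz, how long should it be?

Z_qwt = √(Z_0·R_L) = √(100 × 235) = √23500
λ = 0.69·c/f = 0.0695 m, so l = λ/4 = 0.0174 m

Z_qwt ≈ 153 Ω; length ≈ 1.74 cm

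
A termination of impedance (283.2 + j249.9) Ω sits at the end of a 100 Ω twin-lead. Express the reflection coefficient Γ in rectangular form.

Γ = (Z_L − Z_0)/(Z_L + Z_0) = (183.2 + j249.9)/(383.2 + j249.9)

Γ ≈ 0.634 + j0.239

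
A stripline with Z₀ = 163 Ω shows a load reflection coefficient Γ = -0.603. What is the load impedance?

Z_L ≈ 40.4 Ω

Z_L = Z_0·(1 + Γ)/(1 − Γ) = 163·(0.397)/(1.6)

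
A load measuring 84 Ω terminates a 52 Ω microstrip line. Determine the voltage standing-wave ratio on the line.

VSWR ≈ 1.62

Γ = (84 − 52)/(84 + 52) = 0.235
VSWR = (1 + 0.235)/(1 − 0.235)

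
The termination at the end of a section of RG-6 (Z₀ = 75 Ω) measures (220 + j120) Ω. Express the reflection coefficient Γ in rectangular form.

Γ ≈ 0.564 + j0.177

Γ = (Z_L − Z_0)/(Z_L + Z_0) = (145 + j120)/(295 + j120)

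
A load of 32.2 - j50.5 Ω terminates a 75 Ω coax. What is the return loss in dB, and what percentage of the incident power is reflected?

Γ = (-42.8 − j50.5)/(107.2 − j50.5), |Γ| = 0.559
RL = −20·log₁₀(0.559) = 5.06 dB
P_refl/P_inc = |Γ|² = 0.312

RL ≈ 5.06 dB; 31.2% of incident power reflected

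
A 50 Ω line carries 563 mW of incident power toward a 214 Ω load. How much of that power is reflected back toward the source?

P_reflected ≈ 217 mW

Γ = (214 − 50)/(214 + 50) = 0.621
|Γ|² = 0.386
P_refl = |Γ|²·P_inc = 217 mW, P_del = (1 − |Γ|²)·P_inc = 346 mW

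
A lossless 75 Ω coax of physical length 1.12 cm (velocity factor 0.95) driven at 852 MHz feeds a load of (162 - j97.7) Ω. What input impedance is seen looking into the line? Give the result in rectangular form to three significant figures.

Z_in ≈ 91.7 − j97 Ω

λ = v/f = 0.95·c / 852 MHz = 0.335 m
βl = 2π·l/λ = 2π × 0.0335 = 12.1°
tan(βl) = tan(12.1°) = 0.214
Z_in = Z_0·(Z_L + jZ_0·tanβl)/(Z_0 + jZ_L·tanβl)
     = 75·(162 − j81.7)/(95.9 + j34.6)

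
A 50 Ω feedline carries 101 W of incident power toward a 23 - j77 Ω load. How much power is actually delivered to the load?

P_delivered ≈ 41.3 W

|Γ| = |(-27 − j77)/(73 − j77)| = 0.769
|Γ|² = 0.591
P_refl = |Γ|²·P_inc = 59.7 W, P_del = (1 − |Γ|²)·P_inc = 41.3 W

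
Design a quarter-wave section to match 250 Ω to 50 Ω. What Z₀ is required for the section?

Z_qwt ≈ 112 Ω

Z_qwt = √(Z_0·R_L) = √(50 × 250) = √12500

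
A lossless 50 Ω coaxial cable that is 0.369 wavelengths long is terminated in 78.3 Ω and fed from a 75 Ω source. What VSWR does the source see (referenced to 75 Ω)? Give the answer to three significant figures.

VSWR ≈ 1.89

βl = 2π × 0.369 = 133°
tan(βl) = -1.08
Z_in = Z_0·(Z_L + jZ_0·tanβl)/(Z_0 + jZ_L·tanβl) = 44 + j20.3 Ω
Γ_s = (Z_in − Z_s)/(Z_in + Z_s) = (-31 + j20.3)/(119 + j20.3), |Γ_s| = 0.307
VSWR = (1 + |Γ_s|)/(1 − |Γ_s|)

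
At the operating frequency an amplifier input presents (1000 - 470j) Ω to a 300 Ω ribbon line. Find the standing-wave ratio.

VSWR ≈ 4.13

Γ = (Z_L − Z_0)/(Z_L + Z_0) = (700 − j470)/(1300 − j470)
|Γ| = 843/1380 = 0.61
VSWR = (1 + |Γ|)/(1 − |Γ|) = 1.61/0.39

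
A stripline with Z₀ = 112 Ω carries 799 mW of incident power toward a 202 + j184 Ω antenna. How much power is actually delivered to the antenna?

P_delivered ≈ 546 mW

|Γ| = |(90 + j184)/(314 + j184)| = 0.563
|Γ|² = 0.317
P_refl = |Γ|²·P_inc = 253 mW, P_del = (1 − |Γ|²)·P_inc = 546 mW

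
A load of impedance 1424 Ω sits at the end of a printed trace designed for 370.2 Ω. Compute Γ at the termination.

Γ = 0.587

Γ = (Z_L − Z_0)/(Z_L + Z_0) = (1424 − 370.2)/(1424 + 370.2) = 1054/1794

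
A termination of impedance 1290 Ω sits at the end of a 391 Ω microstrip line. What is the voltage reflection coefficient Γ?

Γ = 0.535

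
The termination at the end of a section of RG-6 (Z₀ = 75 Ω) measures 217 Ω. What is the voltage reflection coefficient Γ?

Γ = 0.486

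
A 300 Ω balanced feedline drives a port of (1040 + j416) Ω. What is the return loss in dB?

RL ≈ 4.36 dB

Γ = (740 + j416)/(1340 + j416), |Γ| = 0.605
RL = −20·log₁₀|Γ| = −20·log₁₀(0.605)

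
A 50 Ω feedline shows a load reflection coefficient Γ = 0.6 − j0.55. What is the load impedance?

Z_L = Z_0·(1 + Γ)/(1 − Γ) = 50·(1.6 − j0.55)/(0.4 + j0.55)

Z_L ≈ 36.5 − j119 Ω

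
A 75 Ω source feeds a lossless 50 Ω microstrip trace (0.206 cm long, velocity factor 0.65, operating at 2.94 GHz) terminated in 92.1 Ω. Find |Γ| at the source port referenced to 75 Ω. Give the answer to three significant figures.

λ = v/f = 0.65·c / 2.94 GHz = 0.0663 m
βl = 2π·l/λ = 2π × 0.0311 = 11.2°
tan(βl) = 0.198
Z_in = Z_0·(Z_L + jZ_0·tanβl)/(Z_0 + jZ_L·tanβl) = 84.5 − j20.9 Ω
Γ_s = (Z_in − Z_s)/(Z_in + Z_s) = (9.5 − j20.9)/(159 − j20.9), |Γ_s| = 0.143

|Γ| ≈ 0.143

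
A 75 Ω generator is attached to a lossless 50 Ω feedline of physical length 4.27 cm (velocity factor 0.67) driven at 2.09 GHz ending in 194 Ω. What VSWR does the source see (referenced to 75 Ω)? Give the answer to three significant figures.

VSWR ≈ 3

λ = v/f = 0.67·c / 2.09 GHz = 0.0962 m
βl = 2π·l/λ = 2π × 0.444 = 160°
tan(βl) = -0.367
Z_in = Z_0·(Z_L + jZ_0·tanβl)/(Z_0 + jZ_L·tanβl) = 72.7 + j85.2 Ω
Γ_s = (Z_in − Z_s)/(Z_in + Z_s) = (-2.33 + j85.2)/(148 + j85.2), |Γ_s| = 0.5
VSWR = (1 + |Γ_s|)/(1 − |Γ_s|)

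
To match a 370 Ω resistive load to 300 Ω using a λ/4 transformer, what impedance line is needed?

Z_qwt ≈ 333 Ω

Z_qwt = √(Z_0·R_L) = √(300 × 370) = √111000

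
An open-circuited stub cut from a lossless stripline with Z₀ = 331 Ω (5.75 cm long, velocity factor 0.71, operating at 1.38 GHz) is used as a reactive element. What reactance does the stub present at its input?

λ = v/f = 0.71·c / 1.38 GHz = 0.154 m
βl = 2π·l/λ = 2π × 0.373 = 134°
tan(βl) = -1.03
For an open-circuited stub, Z_in = −jZ_0·cot(βl) = −jZ_0/tan(βl)

X_in ≈ 321 Ω (inductive)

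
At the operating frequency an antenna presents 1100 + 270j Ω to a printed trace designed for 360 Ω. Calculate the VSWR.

Γ = (Z_L − Z_0)/(Z_L + Z_0) = (740 + j270)/(1460 + j270)
|Γ| = 788/1480 = 0.531
VSWR = (1 + |Γ|)/(1 − |Γ|) = 1.53/0.469

VSWR ≈ 3.26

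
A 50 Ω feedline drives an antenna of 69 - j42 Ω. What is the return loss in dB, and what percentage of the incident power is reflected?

Γ = (19 − j42)/(119 − j42), |Γ| = 0.365
RL = −20·log₁₀(0.365) = 8.75 dB
P_refl/P_inc = |Γ|² = 0.133

RL ≈ 8.75 dB; 13.3% of incident power reflected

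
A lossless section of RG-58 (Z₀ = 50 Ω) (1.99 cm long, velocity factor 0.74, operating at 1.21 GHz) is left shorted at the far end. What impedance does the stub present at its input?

Z_in ≈ +j40.6 Ω

λ = v/f = 0.74·c / 1.21 GHz = 0.183 m
βl = 2π·l/λ = 2π × 0.108 = 39°
tan(βl) = 0.811
For a shorted stub, Z_in = jZ_0·tan(βl)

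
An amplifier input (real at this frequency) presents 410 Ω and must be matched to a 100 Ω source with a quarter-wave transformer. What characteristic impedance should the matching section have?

Z_qwt ≈ 202 Ω

Z_qwt = √(Z_0·R_L) = √(100 × 410) = √41000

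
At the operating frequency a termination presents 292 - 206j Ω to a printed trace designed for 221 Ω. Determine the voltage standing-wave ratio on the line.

Γ = (Z_L − Z_0)/(Z_L + Z_0) = (71 − j206)/(513 − j206)
|Γ| = 218/553 = 0.394
VSWR = (1 + |Γ|)/(1 − |Γ|) = 1.39/0.606

VSWR ≈ 2.3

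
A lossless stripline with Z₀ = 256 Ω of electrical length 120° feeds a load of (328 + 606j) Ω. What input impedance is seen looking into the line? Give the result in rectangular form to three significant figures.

Z_in ≈ 42.4 + j50.3 Ω

tan(βl) = tan(120°) = -1.73
Z_in = Z_0·(Z_L + jZ_0·tanβl)/(Z_0 + jZ_L·tanβl)
     = 256·(328 + j163)/(1310 − j568)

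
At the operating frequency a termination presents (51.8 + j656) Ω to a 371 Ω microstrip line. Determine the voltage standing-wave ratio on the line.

Γ = (Z_L − Z_0)/(Z_L + Z_0) = (-319.2 + j656)/(422.8 + j656)
|Γ| = 730/780 = 0.935
VSWR = (1 + |Γ|)/(1 − |Γ|) = 1.93/0.0652

VSWR ≈ 29.7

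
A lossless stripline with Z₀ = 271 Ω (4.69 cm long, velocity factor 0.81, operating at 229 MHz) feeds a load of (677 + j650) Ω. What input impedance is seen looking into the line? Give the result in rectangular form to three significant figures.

Z_in ≈ 1210 − j415 Ω

λ = v/f = 0.81·c / 229 MHz = 1.06 m
βl = 2π·l/λ = 2π × 0.0442 = 15.9°
tan(βl) = tan(15.9°) = 0.285
Z_in = Z_0·(Z_L + jZ_0·tanβl)/(Z_0 + jZ_L·tanβl)
     = 271·(677 + j727)/(85.7 + j193)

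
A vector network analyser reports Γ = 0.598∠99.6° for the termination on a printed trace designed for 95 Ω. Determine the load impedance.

Z_L ≈ 39.2 + j71.9 Ω

Z_L = Z_0·(1 + Γ)/(1 − Γ) = 95·(0.9 + j0.59)/(1.1 − j0.59)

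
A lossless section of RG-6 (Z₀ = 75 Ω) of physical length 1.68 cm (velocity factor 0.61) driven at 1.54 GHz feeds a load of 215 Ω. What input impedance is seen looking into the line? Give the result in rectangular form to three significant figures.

Z_in ≈ 40.2 − j49.6 Ω

λ = v/f = 0.61·c / 1.54 GHz = 0.119 m
βl = 2π·l/λ = 2π × 0.141 = 50.9°
tan(βl) = tan(50.9°) = 1.23
Z_in = Z_0·(Z_L + jZ_0·tanβl)/(Z_0 + jZ_L·tanβl)
     = 75·(215 + j92.3)/(75 + j265)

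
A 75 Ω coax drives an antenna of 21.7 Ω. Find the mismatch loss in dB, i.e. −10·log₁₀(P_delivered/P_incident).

Γ = (21.7 − 75)/(21.7 + 75) = -0.551
|Γ|² = 0.304, so P_del/P_inc = 1 − |Γ|² = 0.696
ML = −10·log₁₀(1 − |Γ|²)

mismatch loss ≈ 1.57 dB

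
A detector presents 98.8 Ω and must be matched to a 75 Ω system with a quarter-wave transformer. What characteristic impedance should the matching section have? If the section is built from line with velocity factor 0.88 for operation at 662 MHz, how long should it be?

Z_qwt = √(Z_0·R_L) = √(75 × 98.8) = √7410
λ = 0.88·c/f = 0.399 m, so l = λ/4 = 0.0997 m

Z_qwt ≈ 86.1 Ω; length ≈ 9.97 cm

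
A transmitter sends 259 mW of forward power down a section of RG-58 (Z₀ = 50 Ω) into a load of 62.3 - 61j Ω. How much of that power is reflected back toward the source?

|Γ| = |(12.3 − j61)/(112.3 − j61)| = 0.487
|Γ|² = 0.237
P_refl = |Γ|²·P_inc = 61.4 mW, P_del = (1 − |Γ|²)·P_inc = 198 mW

P_reflected ≈ 61.4 mW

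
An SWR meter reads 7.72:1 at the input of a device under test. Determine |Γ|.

|Γ| ≈ 0.771

|Γ| = (S − 1)/(S + 1) = (7.72 − 1)/(7.72 + 1) = 6.72/8.72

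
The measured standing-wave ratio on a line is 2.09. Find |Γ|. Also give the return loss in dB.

|Γ| ≈ 0.353; return loss ≈ 9.05 dB

|Γ| = (S − 1)/(S + 1) = (2.09 − 1)/(2.09 + 1) = 1.09/3.09
RL = −20·log₁₀|Γ| = −20·log₁₀(0.353)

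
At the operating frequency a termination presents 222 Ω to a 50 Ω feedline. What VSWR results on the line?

Γ = (222 − 50)/(222 + 50) = 0.632
VSWR = (1 + 0.632)/(1 − 0.632)

VSWR ≈ 4.44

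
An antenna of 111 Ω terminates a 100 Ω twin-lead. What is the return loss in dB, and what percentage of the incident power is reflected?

RL ≈ 25.7 dB; 0.272% of incident power reflected

Γ = (111 − 100)/(111 + 100) = 0.0521
RL = −20·log₁₀(0.0521) = 25.7 dB
P_refl/P_inc = |Γ|² = 0.00272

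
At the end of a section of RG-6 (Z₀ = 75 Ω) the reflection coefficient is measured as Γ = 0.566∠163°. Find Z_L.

Z_L = Z_0·(1 + Γ)/(1 − Γ) = 75·(0.459 + j0.165)/(1.54 − j0.165)

Z_L ≈ 21.2 + j10.3 Ω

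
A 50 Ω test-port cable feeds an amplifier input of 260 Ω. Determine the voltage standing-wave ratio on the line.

VSWR ≈ 5.2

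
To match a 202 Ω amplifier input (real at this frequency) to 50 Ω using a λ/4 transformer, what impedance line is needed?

Z_qwt = √(Z_0·R_L) = √(50 × 202) = √10100

Z_qwt ≈ 100 Ω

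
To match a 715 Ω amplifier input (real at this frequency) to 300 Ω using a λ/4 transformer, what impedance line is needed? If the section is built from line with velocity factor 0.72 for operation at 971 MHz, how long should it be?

Z_qwt ≈ 463 Ω; length ≈ 5.56 cm

Z_qwt = √(Z_0·R_L) = √(300 × 715) = √214500
λ = 0.72·c/f = 0.222 m, so l = λ/4 = 0.0556 m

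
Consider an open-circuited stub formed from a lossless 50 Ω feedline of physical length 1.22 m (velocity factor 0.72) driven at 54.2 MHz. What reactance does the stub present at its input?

λ = v/f = 0.72·c / 54.2 MHz = 3.99 m
βl = 2π·l/λ = 2π × 0.306 = 110°
tan(βl) = -2.72
For an open-circuited stub, Z_in = −jZ_0·cot(βl) = −jZ_0/tan(βl)

X_in ≈ 18.4 Ω (inductive)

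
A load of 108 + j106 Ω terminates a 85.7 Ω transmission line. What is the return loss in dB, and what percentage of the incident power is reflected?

Γ = (22.3 + j106)/(193.7 + j106), |Γ| = 0.491
RL = −20·log₁₀(0.491) = 6.19 dB
P_refl/P_inc = |Γ|² = 0.241

RL ≈ 6.19 dB; 24.1% of incident power reflected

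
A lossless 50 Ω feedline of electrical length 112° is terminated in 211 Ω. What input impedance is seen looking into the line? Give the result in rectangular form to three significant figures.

tan(βl) = tan(112°) = -2.48
Z_in = Z_0·(Z_L + jZ_0·tanβl)/(Z_0 + jZ_L·tanβl)
     = 50·(211 − j124)/(50 − j522)

Z_in ≈ 13.7 + j18.9 Ω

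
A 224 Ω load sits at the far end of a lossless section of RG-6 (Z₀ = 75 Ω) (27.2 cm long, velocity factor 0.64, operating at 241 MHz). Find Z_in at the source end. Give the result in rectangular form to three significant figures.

Z_in ≈ 34 + j41.2 Ω

λ = v/f = 0.64·c / 241 MHz = 0.797 m
βl = 2π·l/λ = 2π × 0.341 = 123°
tan(βl) = tan(123°) = -1.55
Z_in = Z_0·(Z_L + jZ_0·tanβl)/(Z_0 + jZ_L·tanβl)
     = 75·(224 − j116)/(75 − j346)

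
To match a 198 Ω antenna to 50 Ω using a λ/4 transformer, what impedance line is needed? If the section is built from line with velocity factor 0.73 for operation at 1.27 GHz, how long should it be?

Z_qwt ≈ 99.5 Ω; length ≈ 4.31 cm

Z_qwt = √(Z_0·R_L) = √(50 × 198) = √9900
λ = 0.73·c/f = 0.172 m, so l = λ/4 = 0.0431 m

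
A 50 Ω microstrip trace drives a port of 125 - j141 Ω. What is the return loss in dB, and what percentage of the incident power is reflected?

Γ = (75 − j141)/(175 − j141), |Γ| = 0.711
RL = −20·log₁₀(0.711) = 2.97 dB
P_refl/P_inc = |Γ|² = 0.505

RL ≈ 2.97 dB; 50.5% of incident power reflected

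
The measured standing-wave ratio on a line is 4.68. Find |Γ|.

|Γ| = (S − 1)/(S + 1) = (4.68 − 1)/(4.68 + 1) = 3.68/5.68

|Γ| ≈ 0.648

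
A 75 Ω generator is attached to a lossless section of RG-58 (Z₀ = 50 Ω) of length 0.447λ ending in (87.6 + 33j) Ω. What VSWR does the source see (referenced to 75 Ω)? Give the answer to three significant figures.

βl = 2π × 0.447 = 161°
tan(βl) = -0.346
Z_in = Z_0·(Z_L + jZ_0·tanβl)/(Z_0 + jZ_L·tanβl) = 52.3 + j38.6 Ω
Γ_s = (Z_in − Z_s)/(Z_in + Z_s) = (-22.7 + j38.6)/(127 + j38.6), |Γ_s| = 0.337
VSWR = (1 + |Γ_s|)/(1 − |Γ_s|)

VSWR ≈ 2.01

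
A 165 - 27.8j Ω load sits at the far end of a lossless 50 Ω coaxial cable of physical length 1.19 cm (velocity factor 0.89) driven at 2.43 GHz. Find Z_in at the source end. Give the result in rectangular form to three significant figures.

λ = v/f = 0.89·c / 2.43 GHz = 0.11 m
βl = 2π·l/λ = 2π × 0.108 = 39°
tan(βl) = tan(39°) = 0.809
Z_in = Z_0·(Z_L + jZ_0·tanβl)/(Z_0 + jZ_L·tanβl)
     = 50·(165 + j12.7)/(72.5 + j134)

Z_in ≈ 29.6 − j45.7 Ω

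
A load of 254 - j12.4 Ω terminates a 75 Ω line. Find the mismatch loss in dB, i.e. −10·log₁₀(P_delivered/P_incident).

mismatch loss ≈ 1.53 dB

Γ = (179 − j12.4)/(329 − j12.4), |Γ| = 0.545
|Γ|² = 0.297, so P_del/P_inc = 1 − |Γ|² = 0.703
ML = −10·log₁₀(1 − |Γ|²)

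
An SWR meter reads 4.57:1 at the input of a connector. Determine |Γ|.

|Γ| = (S − 1)/(S + 1) = (4.57 − 1)/(4.57 + 1) = 3.57/5.57

|Γ| ≈ 0.641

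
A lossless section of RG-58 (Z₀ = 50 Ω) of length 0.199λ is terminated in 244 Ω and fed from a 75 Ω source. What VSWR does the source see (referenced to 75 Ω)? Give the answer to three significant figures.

VSWR ≈ 6.93

βl = 2π × 0.199 = 71.6°
tan(βl) = 3.01
Z_in = Z_0·(Z_L + jZ_0·tanβl)/(Z_0 + jZ_L·tanβl) = 11.3 − j15.8 Ω
Γ_s = (Z_in − Z_s)/(Z_in + Z_s) = (-63.7 − j15.8)/(86.3 − j15.8), |Γ_s| = 0.748
VSWR = (1 + |Γ_s|)/(1 − |Γ_s|)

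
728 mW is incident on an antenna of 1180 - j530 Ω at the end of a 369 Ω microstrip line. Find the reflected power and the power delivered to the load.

|Γ| = |(811 − j530)/(1549 − j530)| = 0.592
|Γ|² = 0.35
P_refl = |Γ|²·P_inc = 255 mW, P_del = (1 − |Γ|²)·P_inc = 473 mW

P_reflected ≈ 255 mW; P_delivered ≈ 473 mW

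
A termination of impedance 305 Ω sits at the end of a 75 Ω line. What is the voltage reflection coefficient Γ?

Γ = (Z_L − Z_0)/(Z_L + Z_0) = (305 − 75)/(305 + 75) = 230/380

Γ = 0.605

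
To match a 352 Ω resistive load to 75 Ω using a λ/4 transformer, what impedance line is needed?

Z_qwt = √(Z_0·R_L) = √(75 × 352) = √26400

Z_qwt ≈ 162 Ω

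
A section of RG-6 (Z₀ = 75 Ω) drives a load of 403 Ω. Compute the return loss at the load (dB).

RL ≈ 3.27 dB

Γ = (403 − 75)/(403 + 75) = 0.686
RL = −20·log₁₀|Γ| = −20·log₁₀(0.686)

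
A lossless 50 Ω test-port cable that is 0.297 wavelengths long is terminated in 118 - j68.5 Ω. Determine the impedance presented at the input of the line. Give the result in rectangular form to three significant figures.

βl = 2π × 0.297 = 107°
tan(βl) = tan(107°) = -3.29
Z_in = Z_0·(Z_L + jZ_0·tanβl)/(Z_0 + jZ_L·tanβl)
     = 50·(118 − j233)/(-175 − j388)

Z_in ≈ 19.2 + j23.9 Ω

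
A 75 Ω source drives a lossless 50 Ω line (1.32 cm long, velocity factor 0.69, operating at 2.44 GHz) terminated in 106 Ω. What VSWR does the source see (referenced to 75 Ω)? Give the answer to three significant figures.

λ = v/f = 0.69·c / 2.44 GHz = 0.0848 m
βl = 2π·l/λ = 2π × 0.156 = 56°
tan(βl) = 1.48
Z_in = Z_0·(Z_L + jZ_0·tanβl)/(Z_0 + jZ_L·tanβl) = 31.2 − j23.8 Ω
Γ_s = (Z_in − Z_s)/(Z_in + Z_s) = (-43.8 − j23.8)/(106 − j23.8), |Γ_s| = 0.459
VSWR = (1 + |Γ_s|)/(1 − |Γ_s|)

VSWR ≈ 2.69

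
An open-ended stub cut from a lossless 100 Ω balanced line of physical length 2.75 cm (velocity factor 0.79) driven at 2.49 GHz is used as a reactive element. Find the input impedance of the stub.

Z_in ≈ +j25 Ω

λ = v/f = 0.79·c / 2.49 GHz = 0.0952 m
βl = 2π·l/λ = 2π × 0.289 = 104°
tan(βl) = -4.01
For an open-ended stub, Z_in = −jZ_0·cot(βl) = −jZ_0/tan(βl)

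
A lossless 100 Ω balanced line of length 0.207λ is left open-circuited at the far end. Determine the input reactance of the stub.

βl = 2π × 0.207 = 74.5°
tan(βl) = 3.61
For an open-circuited stub, Z_in = −jZ_0·cot(βl) = −jZ_0/tan(βl)

X_in ≈ -27.7 Ω (capacitive)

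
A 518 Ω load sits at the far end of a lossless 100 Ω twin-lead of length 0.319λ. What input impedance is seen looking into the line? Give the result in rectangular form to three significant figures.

βl = 2π × 0.319 = 115°
tan(βl) = tan(115°) = -2.16
Z_in = Z_0·(Z_L + jZ_0·tanβl)/(Z_0 + jZ_L·tanβl)
     = 100·(518 − j216)/(100 − j1120)

Z_in ≈ 23.3 + j44.2 Ω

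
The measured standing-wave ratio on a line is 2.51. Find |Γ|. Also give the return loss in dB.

|Γ| = (S − 1)/(S + 1) = (2.51 − 1)/(2.51 + 1) = 1.51/3.51
RL = −20·log₁₀|Γ| = −20·log₁₀(0.43)

|Γ| ≈ 0.43; return loss ≈ 7.33 dB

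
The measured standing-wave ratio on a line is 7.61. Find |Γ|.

|Γ| ≈ 0.768

|Γ| = (S − 1)/(S + 1) = (7.61 − 1)/(7.61 + 1) = 6.61/8.61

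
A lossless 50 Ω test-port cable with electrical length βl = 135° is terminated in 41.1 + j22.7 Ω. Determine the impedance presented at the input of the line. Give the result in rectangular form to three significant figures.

tan(βl) = tan(135°) = -1
Z_in = Z_0·(Z_L + jZ_0·tanβl)/(Z_0 + jZ_L·tanβl)
     = 50·(41.1 − j27.3)/(72.7 − j41.1)

Z_in ≈ 29.5 − j2.12 Ω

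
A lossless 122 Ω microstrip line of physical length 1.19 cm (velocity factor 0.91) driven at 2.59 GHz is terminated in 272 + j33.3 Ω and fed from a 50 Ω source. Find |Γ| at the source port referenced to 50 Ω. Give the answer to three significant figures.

λ = v/f = 0.91·c / 2.59 GHz = 0.105 m
βl = 2π·l/λ = 2π × 0.113 = 40.6°
tan(βl) = 0.858
Z_in = Z_0·(Z_L + jZ_0·tanβl)/(Z_0 + jZ_L·tanβl) = 111 − j97.6 Ω
Γ_s = (Z_in − Z_s)/(Z_in + Z_s) = (61.2 − j97.6)/(161 − j97.6), |Γ_s| = 0.611

|Γ| ≈ 0.611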